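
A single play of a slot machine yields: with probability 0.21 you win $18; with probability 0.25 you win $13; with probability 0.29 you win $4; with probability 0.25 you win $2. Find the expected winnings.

8.69

E[payout] = 18·0.21 + 13·0.25 + 4·0.29 + 2·0.25
 = 3.78 + 3.25 + 1.16 + 0.5
 = 8.69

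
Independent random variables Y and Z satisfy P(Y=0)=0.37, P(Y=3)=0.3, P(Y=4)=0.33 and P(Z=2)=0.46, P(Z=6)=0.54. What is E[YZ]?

9.2352

E[YZ] = Σ_y Σ_z yz · P(Y=y)P(Z=z)
 = 0·0.1702 + 0·0.1998 + 6·0.138 + 18·0.162 + 8·0.1518 + 24·0.1782
 = 0 + 0 + 0.828 + 2.916 + 1.2144 + 4.2768
 = 9.2352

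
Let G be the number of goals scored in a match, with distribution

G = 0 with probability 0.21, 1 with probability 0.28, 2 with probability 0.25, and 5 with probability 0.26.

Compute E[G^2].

E[G^2] = Σ g^2·P(G=g)
 = 0·0.21 + 1·0.28 + 4·0.25 + 25·0.26
 = 0 + 0.28 + 1 + 6.5
 = 7.78

7.78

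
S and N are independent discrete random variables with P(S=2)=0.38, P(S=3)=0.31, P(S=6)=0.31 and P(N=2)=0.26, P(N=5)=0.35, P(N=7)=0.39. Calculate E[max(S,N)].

E[max(S,N)] = Σ_s Σ_n max(s,n) · P(S=s)P(N=n)
 = 2·0.0988 + 5·0.133 + 7·0.1482 + 3·0.0806 + 5·0.1085 + 7·0.1209 + 6·0.0806 + 6·0.1085 + 7·0.1209
 = 0.1976 + 0.665 + 1.0374 + 0.2418 + 0.5425 + 0.8463 + 0.4836 + 0.651 + 0.8463
 = 5.5115

5.5115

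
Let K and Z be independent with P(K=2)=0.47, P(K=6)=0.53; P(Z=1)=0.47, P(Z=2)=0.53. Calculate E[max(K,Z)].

E[max(K,Z)] = Σ_k Σ_z max(k,z) · P(K=k)P(Z=z)
 = 2·0.2209 + 2·0.2491 + 6·0.2491 + 6·0.2809
 = 0.4418 + 0.4982 + 1.4946 + 1.6854
 = 4.12

4.12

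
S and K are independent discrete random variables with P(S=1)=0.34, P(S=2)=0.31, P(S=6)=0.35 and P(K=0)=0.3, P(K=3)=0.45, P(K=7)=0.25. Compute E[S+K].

E[S+K] = Σ_s Σ_k (s+k) · P(S=s)P(K=k)
 = 1·0.102 + 4·0.153 + 8·0.085 + 2·0.093 + 5·0.1395 + 9·0.0775 + 6·0.105 + 9·0.1575 + 13·0.0875
 = 0.102 + 0.612 + 0.68 + 0.186 + 0.6975 + 0.6975 + 0.63 + 1.4175 + 1.1375
 = 6.16

6.16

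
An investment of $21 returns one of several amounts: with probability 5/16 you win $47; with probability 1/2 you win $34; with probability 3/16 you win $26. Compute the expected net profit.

15.5625

E[payout] = 47·5/16 + 34·1/2 + 26·3/16
 = 235/16 + 17 + 39/8
 = 585/16
Net = 585/16 - 21 = 249/16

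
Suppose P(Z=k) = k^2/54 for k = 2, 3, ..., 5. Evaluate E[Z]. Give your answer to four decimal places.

4.1481

E[Z] = Σ z·P(Z=z)
 = 2·2/27 + 3·1/6 + 4·8/27 + 5·25/54
 = 4/27 + 1/2 + 32/27 + 125/54
 = 112/27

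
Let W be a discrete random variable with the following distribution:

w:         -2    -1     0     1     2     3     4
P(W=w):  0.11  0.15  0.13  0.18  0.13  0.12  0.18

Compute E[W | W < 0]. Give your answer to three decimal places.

P(W < 0) = 0.11 + 0.15 = 0.26.
E[W | W < 0] = [(-2)·0.11 + (-1)·0.15] / 0.26
 = -0.37 / 0.26
 = -37/26

-1.423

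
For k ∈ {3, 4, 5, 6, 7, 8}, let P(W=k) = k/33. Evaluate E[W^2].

E[W^2] = Σ w^2·P(W=w)
 = 9·1/11 + 16·4/33 + 25·5/33 + 36·2/11 + 49·7/33 + 64·8/33
 = 9/11 + 64/33 + 125/33 + 72/11 + 343/33 + 512/33
 = 39

39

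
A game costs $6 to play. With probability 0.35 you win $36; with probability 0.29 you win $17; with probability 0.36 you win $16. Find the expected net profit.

17.29

E[payout] = 36·0.35 + 17·0.29 + 16·0.36
 = 12.6 + 4.93 + 5.76
 = 23.29
Net = 23.29 - 6 = 17.29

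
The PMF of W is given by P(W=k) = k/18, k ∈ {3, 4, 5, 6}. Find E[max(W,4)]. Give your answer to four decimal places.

4.9444

E[max(W,4)] = Σ max(w,4)·P(W=w)
 = 4·1/6 + 4·2/9 + 5·5/18 + 6·1/3
 = 2/3 + 8/9 + 25/18 + 2
 = 89/18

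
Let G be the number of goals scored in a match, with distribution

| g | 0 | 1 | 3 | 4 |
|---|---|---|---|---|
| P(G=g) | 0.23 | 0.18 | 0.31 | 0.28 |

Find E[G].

2.23

E[G] = Σ g·P(G=g)
 = 0·0.23 + 1·0.18 + 3·0.31 + 4·0.28
 = 0 + 0.18 + 0.93 + 1.12
 = 2.23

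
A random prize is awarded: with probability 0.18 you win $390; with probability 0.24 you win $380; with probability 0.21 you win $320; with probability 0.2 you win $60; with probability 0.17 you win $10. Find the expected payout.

E[payout] = 390·0.18 + 380·0.24 + 320·0.21 + 60·0.2 + 10·0.17
 = 70.2 + 91.2 + 67.2 + 12 + 1.7
 = 242.3

242.3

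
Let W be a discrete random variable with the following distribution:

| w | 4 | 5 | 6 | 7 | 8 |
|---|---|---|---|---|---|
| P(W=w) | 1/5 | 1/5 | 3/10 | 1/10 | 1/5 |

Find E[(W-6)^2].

E[(W-6)^2] = Σ (w-6)^2·P(W=w)
 = 4·1/5 + 1·1/5 + 0·3/10 + 1·1/10 + 4·1/5
 = 4/5 + 1/5 + 0 + 1/10 + 4/5
 = 19/10

1.9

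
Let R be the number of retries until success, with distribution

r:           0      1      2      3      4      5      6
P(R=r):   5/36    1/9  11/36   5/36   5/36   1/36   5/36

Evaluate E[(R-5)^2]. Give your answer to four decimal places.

E[(R-5)^2] = Σ (r-5)^2·P(R=r)
 = 25·5/36 + 16·1/9 + 9·11/36 + 4·5/36 + 1·5/36 + 0·1/36 + 1·5/36
 = 125/36 + 16/9 + 11/4 + 5/9 + 5/36 + 0 + 5/36
 = 53/6

8.8333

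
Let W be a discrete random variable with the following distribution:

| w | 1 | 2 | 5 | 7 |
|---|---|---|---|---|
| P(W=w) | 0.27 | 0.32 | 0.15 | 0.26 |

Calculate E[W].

E[W] = Σ w·P(W=w)
 = 1·0.27 + 2·0.32 + 5·0.15 + 7·0.26
 = 0.27 + 0.64 + 0.75 + 1.82
 = 3.48

3.48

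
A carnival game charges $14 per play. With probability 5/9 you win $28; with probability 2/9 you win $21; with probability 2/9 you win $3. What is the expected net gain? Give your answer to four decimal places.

6.8889

E[payout] = 28·5/9 + 21·2/9 + 3·2/9
 = 140/9 + 14/3 + 2/3
 = 188/9
Net = 188/9 - 14 = 62/9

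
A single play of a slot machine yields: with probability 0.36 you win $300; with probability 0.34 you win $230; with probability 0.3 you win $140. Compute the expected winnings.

228.2

E[payout] = 300·0.36 + 230·0.34 + 140·0.3
 = 108 + 78.2 + 42
 = 228.2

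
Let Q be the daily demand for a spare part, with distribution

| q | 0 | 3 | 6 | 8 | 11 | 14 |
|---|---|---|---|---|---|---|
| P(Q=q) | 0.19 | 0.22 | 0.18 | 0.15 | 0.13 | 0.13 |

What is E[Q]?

E[Q] = Σ q·P(Q=q)
 = 0·0.19 + 3·0.22 + 6·0.18 + 8·0.15 + 11·0.13 + 14·0.13
 = 0 + 0.66 + 1.08 + 1.2 + 1.43 + 1.82
 = 6.19

6.19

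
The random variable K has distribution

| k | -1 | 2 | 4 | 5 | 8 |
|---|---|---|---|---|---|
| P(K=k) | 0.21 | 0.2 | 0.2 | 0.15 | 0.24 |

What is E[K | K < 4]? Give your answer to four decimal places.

0.4634

P(K < 4) = 0.21 + 0.2 = 0.41.
E[K | K < 4] = [(-1)·0.21 + 2·0.2] / 0.41
 = 0.19 / 0.41
 = 19/41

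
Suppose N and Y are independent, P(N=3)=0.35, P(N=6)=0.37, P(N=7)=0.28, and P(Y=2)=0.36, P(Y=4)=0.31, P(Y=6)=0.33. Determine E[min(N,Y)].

3.485

E[min(N,Y)] = Σ_n Σ_y min(n,y) · P(N=n)P(Y=y)
 = 2·0.126 + 3·0.1085 + 3·0.1155 + 2·0.1332 + 4·0.1147 + 6·0.1221 + 2·0.1008 + 4·0.0868 + 6·0.0924
 = 0.252 + 0.3255 + 0.3465 + 0.2664 + 0.4588 + 0.7326 + 0.2016 + 0.3472 + 0.5544
 = 3.485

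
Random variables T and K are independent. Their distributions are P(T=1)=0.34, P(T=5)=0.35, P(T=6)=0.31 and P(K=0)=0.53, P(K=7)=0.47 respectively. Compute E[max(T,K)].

5.3835

E[max(T,K)] = Σ_t Σ_k max(t,k) · P(T=t)P(K=k)
 = 1·0.1802 + 7·0.1598 + 5·0.1855 + 7·0.1645 + 6·0.1643 + 7·0.1457
 = 0.1802 + 1.1186 + 0.9275 + 1.1515 + 0.9858 + 1.0199
 = 5.3835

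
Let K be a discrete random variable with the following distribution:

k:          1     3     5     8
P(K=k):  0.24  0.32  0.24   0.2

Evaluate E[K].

E[K] = Σ k·P(K=k)
 = 1·0.24 + 3·0.32 + 5·0.24 + 8·0.2
 = 0.24 + 0.96 + 1.2 + 1.6
 = 4

4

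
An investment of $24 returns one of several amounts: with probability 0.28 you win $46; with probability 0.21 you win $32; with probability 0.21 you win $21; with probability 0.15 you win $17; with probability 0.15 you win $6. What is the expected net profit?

E[payout] = 46·0.28 + 32·0.21 + 21·0.21 + 17·0.15 + 6·0.15
 = 12.88 + 6.72 + 4.41 + 2.55 + 0.9
 = 27.46
Net = 27.46 - 24 = 3.46

3.46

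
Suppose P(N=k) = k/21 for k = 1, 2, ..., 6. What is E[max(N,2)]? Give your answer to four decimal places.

E[max(N,2)] = Σ max(n,2)·P(N=n)
 = 2·1/21 + 2·2/21 + 3·1/7 + 4·4/21 + 5·5/21 + 6·2/7
 = 2/21 + 4/21 + 3/7 + 16/21 + 25/21 + 12/7
 = 92/21

4.3810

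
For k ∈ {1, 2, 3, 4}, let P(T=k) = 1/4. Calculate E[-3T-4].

-11.5

E[-3T-4] = Σ (-3t-4)·P(T=t)
 = (-7)·1/4 + (-10)·1/4 + (-13)·1/4 + (-16)·1/4
 = (-7/4) + (-5/2) + (-13/4) + (-4)
 = -23/2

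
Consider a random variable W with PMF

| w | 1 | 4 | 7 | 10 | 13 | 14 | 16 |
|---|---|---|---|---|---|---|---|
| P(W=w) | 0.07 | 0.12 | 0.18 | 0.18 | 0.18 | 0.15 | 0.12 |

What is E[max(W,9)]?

11.49

E[max(W,9)] = Σ max(w,9)·P(W=w)
 = 9·0.07 + 9·0.12 + 9·0.18 + 10·0.18 + 13·0.18 + 14·0.15 + 16·0.12
 = 0.63 + 1.08 + 1.62 + 1.8 + 2.34 + 2.1 + 1.92
 = 11.49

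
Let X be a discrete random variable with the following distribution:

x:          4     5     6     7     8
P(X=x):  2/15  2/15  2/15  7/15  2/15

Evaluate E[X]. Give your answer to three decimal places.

6.333

E[X] = Σ x·P(X=x)
 = 4·2/15 + 5·2/15 + 6·2/15 + 7·7/15 + 8·2/15
 = 8/15 + 2/3 + 4/5 + 49/15 + 16/15
 = 19/3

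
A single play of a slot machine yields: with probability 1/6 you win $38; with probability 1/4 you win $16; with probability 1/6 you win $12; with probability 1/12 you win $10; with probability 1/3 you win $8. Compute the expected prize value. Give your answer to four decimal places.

15.8333

E[payout] = 38·1/6 + 16·1/4 + 12·1/6 + 10·1/12 + 8·1/3
 = 19/3 + 4 + 2 + 5/6 + 8/3
 = 95/6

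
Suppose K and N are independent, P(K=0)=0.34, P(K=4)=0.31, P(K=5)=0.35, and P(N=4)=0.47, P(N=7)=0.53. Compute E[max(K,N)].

E[max(K,N)] = Σ_k Σ_n max(k,n) · P(K=k)P(N=n)
 = 4·0.1598 + 7·0.1802 + 4·0.1457 + 7·0.1643 + 5·0.1645 + 7·0.1855
 = 0.6392 + 1.2614 + 0.5828 + 1.1501 + 0.8225 + 1.2985
 = 5.7545

5.7545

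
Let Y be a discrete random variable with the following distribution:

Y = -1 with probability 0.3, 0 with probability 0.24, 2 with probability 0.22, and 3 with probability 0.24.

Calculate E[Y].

E[Y] = Σ y·P(Y=y)
 = (-1)·0.3 + 0·0.24 + 2·0.22 + 3·0.24
 = (-0.3) + 0 + 0.44 + 0.72
 = 0.86

0.86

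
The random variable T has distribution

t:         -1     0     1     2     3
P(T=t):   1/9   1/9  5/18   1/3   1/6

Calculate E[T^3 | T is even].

P(T is even) = 1/9 + 1/3 = 4/9.
E[T^3 | T is even] = [0·1/9 + 8·1/3] / (4/9)
 = 8/3 / (4/9)
 = 6

6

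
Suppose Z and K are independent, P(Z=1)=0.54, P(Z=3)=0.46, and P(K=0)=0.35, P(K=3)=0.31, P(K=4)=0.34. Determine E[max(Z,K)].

2.962

E[max(Z,K)] = Σ_z Σ_k max(z,k) · P(Z=z)P(K=k)
 = 1·0.189 + 3·0.1674 + 4·0.1836 + 3·0.161 + 3·0.1426 + 4·0.1564
 = 0.189 + 0.5022 + 0.7344 + 0.483 + 0.4278 + 0.6256
 = 2.962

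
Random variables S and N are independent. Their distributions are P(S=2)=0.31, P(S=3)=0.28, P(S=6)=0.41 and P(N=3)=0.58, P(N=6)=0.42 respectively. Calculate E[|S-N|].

E[|S-N|] = Σ_s Σ_n |s-n| · P(S=s)P(N=n)
 = 1·0.1798 + 4·0.1302 + 0·0.1624 + 3·0.1176 + 3·0.2378 + 0·0.1722
 = 0.1798 + 0.5208 + 0 + 0.3528 + 0.7134 + 0
 = 1.7668

1.7668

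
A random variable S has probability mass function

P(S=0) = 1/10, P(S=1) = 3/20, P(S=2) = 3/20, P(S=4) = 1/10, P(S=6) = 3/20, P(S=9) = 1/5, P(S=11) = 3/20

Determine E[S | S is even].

3.2

P(S is even) = 1/10 + 3/20 + 1/10 + 3/20 = 1/2.
E[S | S is even] = [0·1/10 + 2·3/20 + 4·1/10 + 6·3/20] / (1/2)
 = 8/5 / (1/2)
 = 16/5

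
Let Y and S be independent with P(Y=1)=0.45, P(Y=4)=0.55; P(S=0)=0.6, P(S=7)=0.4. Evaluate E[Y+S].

E[Y+S] = Σ_y Σ_s (y+s) · P(Y=y)P(S=s)
 = 1·0.27 + 8·0.18 + 4·0.33 + 11·0.22
 = 0.27 + 1.44 + 1.32 + 2.42
 = 5.45

5.45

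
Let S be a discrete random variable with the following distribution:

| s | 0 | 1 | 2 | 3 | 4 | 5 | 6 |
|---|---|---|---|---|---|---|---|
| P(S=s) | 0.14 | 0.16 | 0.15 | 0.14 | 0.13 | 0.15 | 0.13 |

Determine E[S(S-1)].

E[S(S-1)] = Σ s(s-1)·P(S=s)
 = 0·0.14 + 0·0.16 + 2·0.15 + 6·0.14 + 12·0.13 + 20·0.15 + 30·0.13
 = 0 + 0 + 0.3 + 0.84 + 1.56 + 3 + 3.9
 = 9.6

9.6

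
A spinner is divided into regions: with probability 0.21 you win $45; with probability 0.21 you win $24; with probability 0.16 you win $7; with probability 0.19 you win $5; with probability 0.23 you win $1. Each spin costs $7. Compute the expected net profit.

9.79

E[payout] = 45·0.21 + 24·0.21 + 7·0.16 + 5·0.19 + 1·0.23
 = 9.45 + 5.04 + 1.12 + 0.95 + 0.23
 = 16.79
Net = 16.79 - 7 = 9.79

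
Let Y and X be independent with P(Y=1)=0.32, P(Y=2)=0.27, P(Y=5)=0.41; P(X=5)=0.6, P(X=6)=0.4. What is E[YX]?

E[YX] = Σ_y Σ_x yx · P(Y=y)P(X=x)
 = 5·0.192 + 6·0.128 + 10·0.162 + 12·0.108 + 25·0.246 + 30·0.164
 = 0.96 + 0.768 + 1.62 + 1.296 + 6.15 + 4.92
 = 15.714

15.714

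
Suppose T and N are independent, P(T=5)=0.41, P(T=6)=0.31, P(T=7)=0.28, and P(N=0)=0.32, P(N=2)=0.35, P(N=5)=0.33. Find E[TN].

13.7945

E[TN] = Σ_t Σ_n tn · P(T=t)P(N=n)
 = 0·0.1312 + 10·0.1435 + 25·0.1353 + 0·0.0992 + 12·0.1085 + 30·0.1023 + 0·0.0896 + 14·0.098 + 35·0.0924
 = 0 + 1.435 + 3.3825 + 0 + 1.302 + 3.069 + 0 + 1.372 + 3.234
 = 13.7945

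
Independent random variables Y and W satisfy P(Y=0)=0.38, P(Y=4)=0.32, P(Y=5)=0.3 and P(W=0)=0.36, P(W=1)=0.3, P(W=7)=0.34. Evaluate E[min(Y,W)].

E[min(Y,W)] = Σ_y Σ_w min(y,w) · P(Y=y)P(W=w)
 = 0·0.1368 + 0·0.114 + 0·0.1292 + 0·0.1152 + 1·0.096 + 4·0.1088 + 0·0.108 + 1·0.09 + 5·0.102
 = 0 + 0 + 0 + 0 + 0.096 + 0.4352 + 0 + 0.09 + 0.51
 = 1.1312

1.1312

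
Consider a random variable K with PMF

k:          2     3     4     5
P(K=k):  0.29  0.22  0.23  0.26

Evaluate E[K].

E[K] = Σ k·P(K=k)
 = 2·0.29 + 3·0.22 + 4·0.23 + 5·0.26
 = 0.58 + 0.66 + 0.92 + 1.3
 = 3.46

3.46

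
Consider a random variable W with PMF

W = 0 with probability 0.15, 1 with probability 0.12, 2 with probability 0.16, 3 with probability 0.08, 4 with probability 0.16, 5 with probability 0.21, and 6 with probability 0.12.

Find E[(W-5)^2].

7.71

E[(W-5)^2] = Σ (w-5)^2·P(W=w)
 = 25·0.15 + 16·0.12 + 9·0.16 + 4·0.08 + 1·0.16 + 0·0.21 + 1·0.12
 = 3.75 + 1.92 + 1.44 + 0.32 + 0.16 + 0 + 0.12
 = 7.71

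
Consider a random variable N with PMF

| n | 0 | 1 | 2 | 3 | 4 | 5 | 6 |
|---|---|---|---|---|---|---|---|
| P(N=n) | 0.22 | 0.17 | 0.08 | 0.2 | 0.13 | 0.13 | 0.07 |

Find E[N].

E[N] = Σ n·P(N=n)
 = 0·0.22 + 1·0.17 + 2·0.08 + 3·0.2 + 4·0.13 + 5·0.13 + 6·0.07
 = 0 + 0.17 + 0.16 + 0.6 + 0.52 + 0.65 + 0.42
 = 2.52

2.52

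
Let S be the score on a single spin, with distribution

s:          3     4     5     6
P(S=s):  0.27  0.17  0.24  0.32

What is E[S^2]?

22.67

E[S^2] = Σ s^2·P(S=s)
 = 9·0.27 + 16·0.17 + 25·0.24 + 36·0.32
 = 2.43 + 2.72 + 6 + 11.52
 = 22.67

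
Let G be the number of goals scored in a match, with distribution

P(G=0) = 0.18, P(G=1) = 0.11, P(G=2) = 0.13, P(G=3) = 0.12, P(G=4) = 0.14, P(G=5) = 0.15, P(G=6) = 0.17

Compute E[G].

E[G] = Σ g·P(G=g)
 = 0·0.18 + 1·0.11 + 2·0.13 + 3·0.12 + 4·0.14 + 5·0.15 + 6·0.17
 = 0 + 0.11 + 0.26 + 0.36 + 0.56 + 0.75 + 1.02
 = 3.06

3.06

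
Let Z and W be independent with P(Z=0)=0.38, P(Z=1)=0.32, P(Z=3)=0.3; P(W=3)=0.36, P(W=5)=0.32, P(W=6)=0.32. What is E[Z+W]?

5.82

E[Z+W] = Σ_z Σ_w (z+w) · P(Z=z)P(W=w)
 = 3·0.1368 + 5·0.1216 + 6·0.1216 + 4·0.1152 + 6·0.1024 + 7·0.1024 + 6·0.108 + 8·0.096 + 9·0.096
 = 0.4104 + 0.608 + 0.7296 + 0.4608 + 0.6144 + 0.7168 + 0.648 + 0.768 + 0.864
 = 5.82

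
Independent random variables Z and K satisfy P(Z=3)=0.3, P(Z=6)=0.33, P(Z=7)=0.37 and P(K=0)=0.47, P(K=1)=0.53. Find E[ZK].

E[ZK] = Σ_z Σ_k zk · P(Z=z)P(K=k)
 = 0·0.141 + 3·0.159 + 0·0.1551 + 6·0.1749 + 0·0.1739 + 7·0.1961
 = 0 + 0.477 + 0 + 1.0494 + 0 + 1.3727
 = 2.8991

2.8991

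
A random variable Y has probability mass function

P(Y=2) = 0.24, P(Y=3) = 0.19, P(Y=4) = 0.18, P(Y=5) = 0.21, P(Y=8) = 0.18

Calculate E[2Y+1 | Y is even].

P(Y is even) = 0.24 + 0.18 + 0.18 = 0.6.
E[2Y+1 | Y is even] = [5·0.24 + 9·0.18 + 17·0.18] / 0.6
 = 5.88 / 0.6
 = 49/5

9.8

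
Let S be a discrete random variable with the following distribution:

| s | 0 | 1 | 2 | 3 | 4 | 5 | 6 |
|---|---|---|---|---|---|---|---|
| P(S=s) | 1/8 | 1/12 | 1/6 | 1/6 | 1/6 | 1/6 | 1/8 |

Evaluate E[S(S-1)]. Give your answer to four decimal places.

E[S(S-1)] = Σ s(s-1)·P(S=s)
 = 0·1/8 + 0·1/12 + 2·1/6 + 6·1/6 + 12·1/6 + 20·1/6 + 30·1/8
 = 0 + 0 + 1/3 + 1 + 2 + 10/3 + 15/4
 = 125/12

10.4167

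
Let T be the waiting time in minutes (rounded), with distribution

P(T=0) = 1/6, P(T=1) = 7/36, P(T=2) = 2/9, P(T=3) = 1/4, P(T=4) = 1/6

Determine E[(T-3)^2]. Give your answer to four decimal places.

E[(T-3)^2] = Σ (t-3)^2·P(T=t)
 = 9·1/6 + 4·7/36 + 1·2/9 + 0·1/4 + 1·1/6
 = 3/2 + 7/9 + 2/9 + 0 + 1/6
 = 8/3

2.6667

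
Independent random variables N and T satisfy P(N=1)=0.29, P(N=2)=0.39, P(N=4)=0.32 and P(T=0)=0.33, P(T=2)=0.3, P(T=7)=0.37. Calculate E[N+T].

E[N+T] = Σ_n Σ_t (n+t) · P(N=n)P(T=t)
 = 1·0.0957 + 3·0.087 + 8·0.1073 + 2·0.1287 + 4·0.117 + 9·0.1443 + 4·0.1056 + 6·0.096 + 11·0.1184
 = 0.0957 + 0.261 + 0.8584 + 0.2574 + 0.468 + 1.2987 + 0.4224 + 0.576 + 1.3024
 = 5.54

5.54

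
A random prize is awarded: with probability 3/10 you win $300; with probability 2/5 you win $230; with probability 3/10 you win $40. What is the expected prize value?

E[payout] = 300·3/10 + 230·2/5 + 40·3/10
 = 90 + 92 + 12
 = 194

194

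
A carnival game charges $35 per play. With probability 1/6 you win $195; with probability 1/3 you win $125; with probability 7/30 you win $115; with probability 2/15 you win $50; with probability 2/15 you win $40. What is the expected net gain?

78

E[payout] = 195·1/6 + 125·1/3 + 115·7/30 + 50·2/15 + 40·2/15
 = 65/2 + 125/3 + 161/6 + 20/3 + 16/3
 = 113
Net = 113 - 35 = 78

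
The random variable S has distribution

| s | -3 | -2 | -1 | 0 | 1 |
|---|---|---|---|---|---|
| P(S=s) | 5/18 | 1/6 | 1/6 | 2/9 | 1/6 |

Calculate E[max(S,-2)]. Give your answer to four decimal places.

-0.8889

E[max(S,-2)] = Σ max(s,-2)·P(S=s)
 = (-2)·5/18 + (-2)·1/6 + (-1)·1/6 + 0·2/9 + 1·1/6
 = (-5/9) + (-1/3) + (-1/6) + 0 + 1/6
 = -8/9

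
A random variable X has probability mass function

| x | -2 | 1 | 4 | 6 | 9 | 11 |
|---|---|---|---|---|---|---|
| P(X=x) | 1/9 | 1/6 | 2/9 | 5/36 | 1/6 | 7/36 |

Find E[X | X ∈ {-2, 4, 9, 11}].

6.2

P(X ∈ {-2, 4, 9, 11}) = 1/9 + 2/9 + 1/6 + 7/36 = 25/36.
E[X | X ∈ {-2, 4, 9, 11}] = [(-2)·1/9 + 4·2/9 + 9·1/6 + 11·7/36] / (25/36)
 = 155/36 / (25/36)
 = 31/5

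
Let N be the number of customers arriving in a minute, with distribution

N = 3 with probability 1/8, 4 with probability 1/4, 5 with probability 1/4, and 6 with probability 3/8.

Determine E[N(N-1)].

20

E[N(N-1)] = Σ n(n-1)·P(N=n)
 = 6·1/8 + 12·1/4 + 20·1/4 + 30·3/8
 = 3/4 + 3 + 5 + 45/4
 = 20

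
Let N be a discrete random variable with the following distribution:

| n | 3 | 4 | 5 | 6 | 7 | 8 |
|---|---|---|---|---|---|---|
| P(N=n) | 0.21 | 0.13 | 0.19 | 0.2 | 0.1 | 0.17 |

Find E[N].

5.36

E[N] = Σ n·P(N=n)
 = 3·0.21 + 4·0.13 + 5·0.19 + 6·0.2 + 7·0.1 + 8·0.17
 = 0.63 + 0.52 + 0.95 + 1.2 + 0.7 + 1.36
 = 5.36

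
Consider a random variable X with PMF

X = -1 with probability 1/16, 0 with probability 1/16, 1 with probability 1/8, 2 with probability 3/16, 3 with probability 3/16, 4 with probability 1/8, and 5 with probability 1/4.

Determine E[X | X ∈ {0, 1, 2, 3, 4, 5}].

3

P(X ∈ {0, 1, 2, 3, 4, 5}) = 1/16 + 1/8 + 3/16 + 3/16 + 1/8 + 1/4 = 15/16.
E[X | X ∈ {0, 1, 2, 3, 4, 5}] = [0·1/16 + 1·1/8 + 2·3/16 + 3·3/16 + 4·1/8 + 5·1/4] / (15/16)
 = 45/16 / (15/16)
 = 3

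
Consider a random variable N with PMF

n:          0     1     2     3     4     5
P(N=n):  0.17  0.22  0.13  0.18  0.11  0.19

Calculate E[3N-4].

3.23

E[3N-4] = Σ (3n-4)·P(N=n)
 = (-4)·0.17 + (-1)·0.22 + 2·0.13 + 5·0.18 + 8·0.11 + 11·0.19
 = (-0.68) + (-0.22) + 0.26 + 0.9 + 0.88 + 2.09
 = 3.23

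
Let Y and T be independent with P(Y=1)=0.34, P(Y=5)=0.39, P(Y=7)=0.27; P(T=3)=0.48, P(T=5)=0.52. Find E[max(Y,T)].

5.2136

E[max(Y,T)] = Σ_y Σ_t max(y,t) · P(Y=y)P(T=t)
 = 3·0.1632 + 5·0.1768 + 5·0.1872 + 5·0.2028 + 7·0.1296 + 7·0.1404
 = 0.4896 + 0.884 + 0.936 + 1.014 + 0.9072 + 0.9828
 = 5.2136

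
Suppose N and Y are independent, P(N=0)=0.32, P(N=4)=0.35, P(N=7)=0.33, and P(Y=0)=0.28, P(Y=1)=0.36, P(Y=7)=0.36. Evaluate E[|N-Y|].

E[|N-Y|] = Σ_n Σ_y |n-y| · P(N=n)P(Y=y)
 = 0·0.0896 + 1·0.1152 + 7·0.1152 + 4·0.098 + 3·0.126 + 3·0.126 + 7·0.0924 + 6·0.1188 + 0·0.1188
 = 0 + 0.1152 + 0.8064 + 0.392 + 0.378 + 0.378 + 0.6468 + 0.7128 + 0
 = 3.4292

3.4292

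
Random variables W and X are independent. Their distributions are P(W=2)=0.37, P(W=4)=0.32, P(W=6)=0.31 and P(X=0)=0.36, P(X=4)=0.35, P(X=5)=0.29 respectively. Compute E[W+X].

E[W+X] = Σ_w Σ_x (w+x) · P(W=w)P(X=x)
 = 2·0.1332 + 6·0.1295 + 7·0.1073 + 4·0.1152 + 8·0.112 + 9·0.0928 + 6·0.1116 + 10·0.1085 + 11·0.0899
 = 0.2664 + 0.777 + 0.7511 + 0.4608 + 0.896 + 0.8352 + 0.6696 + 1.085 + 0.9889
 = 6.73

6.73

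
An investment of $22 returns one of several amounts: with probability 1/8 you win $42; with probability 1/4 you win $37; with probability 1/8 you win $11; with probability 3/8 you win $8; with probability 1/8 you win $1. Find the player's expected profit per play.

-3

E[payout] = 42·1/8 + 37·1/4 + 11·1/8 + 8·3/8 + 1·1/8
 = 21/4 + 37/4 + 11/8 + 3 + 1/8
 = 19
Net = 19 - 22 = -3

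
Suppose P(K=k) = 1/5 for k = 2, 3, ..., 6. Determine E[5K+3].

E[5K+3] = Σ (5k+3)·P(K=k)
 = 13·1/5 + 18·1/5 + 23·1/5 + 28·1/5 + 33·1/5
 = 13/5 + 18/5 + 23/5 + 28/5 + 33/5
 = 23

23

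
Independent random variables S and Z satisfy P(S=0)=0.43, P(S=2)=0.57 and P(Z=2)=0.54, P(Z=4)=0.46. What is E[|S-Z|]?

E[|S-Z|] = Σ_s Σ_z |s-z| · P(S=s)P(Z=z)
 = 2·0.2322 + 4·0.1978 + 0·0.3078 + 2·0.2622
 = 0.4644 + 0.7912 + 0 + 0.5244
 = 1.78

1.78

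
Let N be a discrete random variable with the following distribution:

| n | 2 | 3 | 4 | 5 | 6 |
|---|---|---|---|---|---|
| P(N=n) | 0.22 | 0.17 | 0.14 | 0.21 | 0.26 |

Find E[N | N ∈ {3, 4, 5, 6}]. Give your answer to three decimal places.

4.718

P(N ∈ {3, 4, 5, 6}) = 0.17 + 0.14 + 0.21 + 0.26 = 0.78.
E[N | N ∈ {3, 4, 5, 6}] = [3·0.17 + 4·0.14 + 5·0.21 + 6·0.26] / 0.78
 = 3.68 / 0.78
 = 184/39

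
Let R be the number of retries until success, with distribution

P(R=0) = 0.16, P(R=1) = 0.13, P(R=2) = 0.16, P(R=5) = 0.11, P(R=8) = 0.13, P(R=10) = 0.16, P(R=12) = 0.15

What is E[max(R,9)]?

E[max(R,9)] = Σ max(r,9)·P(R=r)
 = 9·0.16 + 9·0.13 + 9·0.16 + 9·0.11 + 9·0.13 + 10·0.16 + 12·0.15
 = 1.44 + 1.17 + 1.44 + 0.99 + 1.17 + 1.6 + 1.8
 = 9.61

9.61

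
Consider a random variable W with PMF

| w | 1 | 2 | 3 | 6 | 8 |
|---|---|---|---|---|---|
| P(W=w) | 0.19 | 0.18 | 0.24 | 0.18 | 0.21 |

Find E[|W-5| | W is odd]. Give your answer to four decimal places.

P(W is odd) = 0.19 + 0.24 = 0.43.
E[|W-5| | W is odd] = [4·0.19 + 2·0.24] / 0.43
 = 1.24 / 0.43
 = 124/43

2.8837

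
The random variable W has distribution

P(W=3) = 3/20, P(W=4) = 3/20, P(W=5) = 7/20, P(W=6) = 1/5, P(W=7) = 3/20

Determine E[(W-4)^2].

E[(W-4)^2] = Σ (w-4)^2·P(W=w)
 = 1·3/20 + 0·3/20 + 1·7/20 + 4·1/5 + 9·3/20
 = 3/20 + 0 + 7/20 + 4/5 + 27/20
 = 53/20

2.65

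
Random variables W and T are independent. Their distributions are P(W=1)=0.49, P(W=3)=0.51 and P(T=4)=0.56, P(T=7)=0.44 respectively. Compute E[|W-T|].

3.3

E[|W-T|] = Σ_w Σ_t |w-t| · P(W=w)P(T=t)
 = 3·0.2744 + 6·0.2156 + 1·0.2856 + 4·0.2244
 = 0.8232 + 1.2936 + 0.2856 + 0.8976
 = 3.3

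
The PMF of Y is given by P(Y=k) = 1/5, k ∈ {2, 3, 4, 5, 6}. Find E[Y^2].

18

E[Y^2] = Σ y^2·P(Y=y)
 = 4·1/5 + 9·1/5 + 16·1/5 + 25·1/5 + 36·1/5
 = 4/5 + 9/5 + 16/5 + 5 + 36/5
 = 18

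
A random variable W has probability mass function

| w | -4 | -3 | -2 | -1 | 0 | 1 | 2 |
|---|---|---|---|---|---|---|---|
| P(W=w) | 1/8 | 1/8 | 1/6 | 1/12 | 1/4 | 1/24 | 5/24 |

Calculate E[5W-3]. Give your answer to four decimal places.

E[5W-3] = Σ (5w-3)·P(W=w)
 = (-23)·1/8 + (-18)·1/8 + (-13)·1/6 + (-8)·1/12 + (-3)·1/4 + 2·1/24 + 7·5/24
 = (-23/8) + (-9/4) + (-13/6) + (-2/3) + (-3/4) + 1/12 + 35/24
 = -43/6

-7.1667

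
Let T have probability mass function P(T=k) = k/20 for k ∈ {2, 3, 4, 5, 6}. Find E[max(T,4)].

4.85

E[max(T,4)] = Σ max(t,4)·P(T=t)
 = 4·1/10 + 4·3/20 + 4·1/5 + 5·1/4 + 6·3/10
 = 2/5 + 3/5 + 4/5 + 5/4 + 9/5
 = 97/20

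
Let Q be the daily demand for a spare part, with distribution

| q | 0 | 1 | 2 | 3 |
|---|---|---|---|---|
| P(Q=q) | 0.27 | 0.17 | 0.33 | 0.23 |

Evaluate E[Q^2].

E[Q^2] = Σ q^2·P(Q=q)
 = 0·0.27 + 1·0.17 + 4·0.33 + 9·0.23
 = 0 + 0.17 + 1.32 + 2.07
 = 3.56

3.56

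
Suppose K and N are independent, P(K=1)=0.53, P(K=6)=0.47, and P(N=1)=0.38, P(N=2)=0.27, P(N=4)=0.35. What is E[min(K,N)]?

E[min(K,N)] = Σ_k Σ_n min(k,n) · P(K=k)P(N=n)
 = 1·0.2014 + 1·0.1431 + 1·0.1855 + 1·0.1786 + 2·0.1269 + 4·0.1645
 = 0.2014 + 0.1431 + 0.1855 + 0.1786 + 0.2538 + 0.658
 = 1.6204

1.6204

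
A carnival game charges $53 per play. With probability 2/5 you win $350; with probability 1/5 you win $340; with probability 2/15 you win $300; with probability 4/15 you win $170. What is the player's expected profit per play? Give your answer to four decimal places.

240.3333

E[payout] = 350·2/5 + 340·1/5 + 300·2/15 + 170·4/15
 = 140 + 68 + 40 + 136/3
 = 880/3
Net = 880/3 - 53 = 721/3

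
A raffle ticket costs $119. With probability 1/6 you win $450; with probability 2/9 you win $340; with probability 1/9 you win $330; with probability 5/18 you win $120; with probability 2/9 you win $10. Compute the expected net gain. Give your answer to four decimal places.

E[payout] = 450·1/6 + 340·2/9 + 330·1/9 + 120·5/18 + 10·2/9
 = 75 + 680/9 + 110/3 + 100/3 + 20/9
 = 2005/9
Net = 2005/9 - 119 = 934/9

103.7778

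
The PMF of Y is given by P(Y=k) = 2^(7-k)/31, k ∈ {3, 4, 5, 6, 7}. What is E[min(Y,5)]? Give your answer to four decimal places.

3.7097

E[min(Y,5)] = Σ min(y,5)·P(Y=y)
 = 3·16/31 + 4·8/31 + 5·4/31 + 5·2/31 + 5·1/31
 = 48/31 + 32/31 + 20/31 + 10/31 + 5/31
 = 115/31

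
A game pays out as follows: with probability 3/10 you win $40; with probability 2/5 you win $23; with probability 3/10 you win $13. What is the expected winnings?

25.1

E[payout] = 40·3/10 + 23·2/5 + 13·3/10
 = 12 + 46/5 + 39/10
 = 251/10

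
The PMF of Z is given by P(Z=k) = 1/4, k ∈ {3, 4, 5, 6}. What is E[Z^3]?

108

E[Z^3] = Σ z^3·P(Z=z)
 = 27·1/4 + 64·1/4 + 125·1/4 + 216·1/4
 = 27/4 + 16 + 125/4 + 54
 = 108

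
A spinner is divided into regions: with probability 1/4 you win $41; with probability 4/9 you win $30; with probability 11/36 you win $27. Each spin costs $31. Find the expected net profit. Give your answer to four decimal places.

E[payout] = 41·1/4 + 30·4/9 + 27·11/36
 = 41/4 + 40/3 + 33/4
 = 191/6
Net = 191/6 - 31 = 5/6

0.8333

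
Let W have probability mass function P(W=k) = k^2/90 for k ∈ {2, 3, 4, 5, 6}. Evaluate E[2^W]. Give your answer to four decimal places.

E[2^W] = Σ 2^w·P(W=w)
 = 4·2/45 + 8·1/10 + 16·8/45 + 32·5/18 + 64·2/5
 = 8/45 + 4/5 + 128/45 + 80/9 + 128/5
 = 1724/45

38.3111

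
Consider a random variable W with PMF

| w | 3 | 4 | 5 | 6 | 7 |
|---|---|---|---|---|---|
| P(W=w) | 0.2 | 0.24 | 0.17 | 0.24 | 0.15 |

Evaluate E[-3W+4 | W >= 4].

P(W >= 4) = 0.24 + 0.17 + 0.24 + 0.15 = 0.8.
E[-3W+4 | W >= 4] = [(-8)·0.24 + (-11)·0.17 + (-14)·0.24 + (-17)·0.15] / 0.8
 = -9.7 / 0.8
 = -97/8

-12.125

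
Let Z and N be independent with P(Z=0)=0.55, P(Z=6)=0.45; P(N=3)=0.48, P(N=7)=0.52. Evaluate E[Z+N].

E[Z+N] = Σ_z Σ_n (z+n) · P(Z=z)P(N=n)
 = 3·0.264 + 7·0.286 + 9·0.216 + 13·0.234
 = 0.792 + 2.002 + 1.944 + 3.042
 = 7.78

7.78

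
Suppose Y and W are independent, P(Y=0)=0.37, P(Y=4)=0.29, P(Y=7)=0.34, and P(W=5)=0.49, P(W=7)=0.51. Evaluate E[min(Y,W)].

3.2068

E[min(Y,W)] = Σ_y Σ_w min(y,w) · P(Y=y)P(W=w)
 = 0·0.1813 + 0·0.1887 + 4·0.1421 + 4·0.1479 + 5·0.1666 + 7·0.1734
 = 0 + 0 + 0.5684 + 0.5916 + 0.833 + 1.2138
 = 3.2068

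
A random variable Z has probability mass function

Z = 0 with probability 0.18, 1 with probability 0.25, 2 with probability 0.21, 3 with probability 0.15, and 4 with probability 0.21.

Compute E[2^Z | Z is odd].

4.25

P(Z is odd) = 0.25 + 0.15 = 0.4.
E[2^Z | Z is odd] = [2·0.25 + 8·0.15] / 0.4
 = 1.7 / 0.4
 = 17/4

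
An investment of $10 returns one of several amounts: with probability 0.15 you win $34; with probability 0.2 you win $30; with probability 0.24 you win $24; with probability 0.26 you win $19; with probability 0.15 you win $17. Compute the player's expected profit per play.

14.35

E[payout] = 34·0.15 + 30·0.2 + 24·0.24 + 19·0.26 + 17·0.15
 = 5.1 + 6 + 5.76 + 4.94 + 2.55
 = 24.35
Net = 24.35 - 10 = 14.35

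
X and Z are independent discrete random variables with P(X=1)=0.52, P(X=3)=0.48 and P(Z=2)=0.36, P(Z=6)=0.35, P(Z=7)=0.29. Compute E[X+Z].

6.81

E[X+Z] = Σ_x Σ_z (x+z) · P(X=x)P(Z=z)
 = 3·0.1872 + 7·0.182 + 8·0.1508 + 5·0.1728 + 9·0.168 + 10·0.1392
 = 0.5616 + 1.274 + 1.2064 + 0.864 + 1.512 + 1.392
 = 6.81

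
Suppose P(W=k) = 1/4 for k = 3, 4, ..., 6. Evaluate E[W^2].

E[W^2] = Σ w^2·P(W=w)
 = 9·1/4 + 16·1/4 + 25·1/4 + 36·1/4
 = 9/4 + 4 + 25/4 + 9
 = 43/2

21.5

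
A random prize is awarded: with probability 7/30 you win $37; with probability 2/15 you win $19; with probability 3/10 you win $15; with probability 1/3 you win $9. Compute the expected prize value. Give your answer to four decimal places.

18.6667

E[payout] = 37·7/30 + 19·2/15 + 15·3/10 + 9·1/3
 = 259/30 + 38/15 + 9/2 + 3
 = 56/3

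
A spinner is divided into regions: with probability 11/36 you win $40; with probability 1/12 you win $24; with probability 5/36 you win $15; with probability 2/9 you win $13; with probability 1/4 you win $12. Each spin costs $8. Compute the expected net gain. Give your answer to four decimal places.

E[payout] = 40·11/36 + 24·1/12 + 15·5/36 + 13·2/9 + 12·1/4
 = 110/9 + 2 + 25/12 + 26/9 + 3
 = 799/36
Net = 799/36 - 8 = 511/36

14.1944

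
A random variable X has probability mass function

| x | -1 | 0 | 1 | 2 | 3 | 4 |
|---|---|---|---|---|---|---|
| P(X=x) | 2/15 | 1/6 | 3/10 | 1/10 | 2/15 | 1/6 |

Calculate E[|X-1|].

E[|X-1|] = Σ |x-1|·P(X=x)
 = 2·2/15 + 1·1/6 + 0·3/10 + 1·1/10 + 2·2/15 + 3·1/6
 = 4/15 + 1/6 + 0 + 1/10 + 4/15 + 1/2
 = 13/10

1.3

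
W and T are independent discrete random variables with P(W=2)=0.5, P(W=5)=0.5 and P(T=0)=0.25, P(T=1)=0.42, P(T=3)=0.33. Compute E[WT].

E[WT] = Σ_w Σ_t wt · P(W=w)P(T=t)
 = 0·0.125 + 2·0.21 + 6·0.165 + 0·0.125 + 5·0.21 + 15·0.165
 = 0 + 0.42 + 0.99 + 0 + 1.05 + 2.475
 = 4.935

4.935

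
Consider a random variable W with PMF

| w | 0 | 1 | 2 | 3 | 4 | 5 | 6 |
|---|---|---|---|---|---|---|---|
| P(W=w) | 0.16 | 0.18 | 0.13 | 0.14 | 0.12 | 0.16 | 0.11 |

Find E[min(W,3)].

E[min(W,3)] = Σ min(w,3)·P(W=w)
 = 0·0.16 + 1·0.18 + 2·0.13 + 3·0.14 + 3·0.12 + 3·0.16 + 3·0.11
 = 0 + 0.18 + 0.26 + 0.42 + 0.36 + 0.48 + 0.33
 = 2.03

2.03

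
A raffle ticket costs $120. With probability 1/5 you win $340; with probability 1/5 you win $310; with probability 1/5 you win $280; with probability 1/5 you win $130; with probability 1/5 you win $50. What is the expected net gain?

E[payout] = 340·1/5 + 310·1/5 + 280·1/5 + 130·1/5 + 50·1/5
 = 68 + 62 + 56 + 26 + 10
 = 222
Net = 222 - 120 = 102

102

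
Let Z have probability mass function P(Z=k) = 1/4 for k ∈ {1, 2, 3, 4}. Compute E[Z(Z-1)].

5

E[Z(Z-1)] = Σ z(z-1)·P(Z=z)
 = 0·1/4 + 2·1/4 + 6·1/4 + 12·1/4
 = 0 + 1/2 + 3/2 + 3
 = 5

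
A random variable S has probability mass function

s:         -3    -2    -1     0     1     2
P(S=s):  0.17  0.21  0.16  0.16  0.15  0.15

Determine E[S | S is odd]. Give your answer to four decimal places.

P(S is odd) = 0.17 + 0.16 + 0.15 = 0.48.
E[S | S is odd] = [(-3)·0.17 + (-1)·0.16 + 1·0.15] / 0.48
 = -0.52 / 0.48
 = -13/12

-1.0833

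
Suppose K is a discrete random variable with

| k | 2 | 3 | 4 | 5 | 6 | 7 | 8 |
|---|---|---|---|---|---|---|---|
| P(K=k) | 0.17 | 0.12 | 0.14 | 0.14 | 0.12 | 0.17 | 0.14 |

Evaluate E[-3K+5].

E[-3K+5] = Σ (-3k+5)·P(K=k)
 = (-1)·0.17 + (-4)·0.12 + (-7)·0.14 + (-10)·0.14 + (-13)·0.12 + (-16)·0.17 + (-19)·0.14
 = (-0.17) + (-0.48) + (-0.98) + (-1.4) + (-1.56) + (-2.72) + (-2.66)
 = -9.97

-9.97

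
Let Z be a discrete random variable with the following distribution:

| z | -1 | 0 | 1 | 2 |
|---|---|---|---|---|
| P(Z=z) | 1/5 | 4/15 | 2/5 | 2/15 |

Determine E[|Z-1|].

E[|Z-1|] = Σ |z-1|·P(Z=z)
 = 2·1/5 + 1·4/15 + 0·2/5 + 1·2/15
 = 2/5 + 4/15 + 0 + 2/15
 = 4/5

0.8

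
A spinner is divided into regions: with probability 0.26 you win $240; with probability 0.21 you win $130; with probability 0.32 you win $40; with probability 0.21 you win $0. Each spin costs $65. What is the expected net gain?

E[payout] = 240·0.26 + 130·0.21 + 40·0.32 + 0·0.21
 = 62.4 + 27.3 + 12.8 + 0
 = 102.5
Net = 102.5 - 65 = 37.5

37.5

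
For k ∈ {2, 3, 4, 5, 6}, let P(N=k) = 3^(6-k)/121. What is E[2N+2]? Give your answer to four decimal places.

6.9587

E[2N+2] = Σ (2n+2)·P(N=n)
 = 6·81/121 + 8·27/121 + 10·9/121 + 12·3/121 + 14·1/121
 = 486/121 + 216/121 + 90/121 + 36/121 + 14/121
 = 842/121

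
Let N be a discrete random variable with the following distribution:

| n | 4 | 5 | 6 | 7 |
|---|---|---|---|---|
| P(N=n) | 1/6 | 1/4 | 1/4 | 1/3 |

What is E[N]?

5.75

E[N] = Σ n·P(N=n)
 = 4·1/6 + 5·1/4 + 6·1/4 + 7·1/3
 = 2/3 + 5/4 + 3/2 + 7/3
 = 23/4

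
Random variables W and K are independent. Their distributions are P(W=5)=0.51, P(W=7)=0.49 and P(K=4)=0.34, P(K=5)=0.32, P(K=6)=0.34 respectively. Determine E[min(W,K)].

4.8266

E[min(W,K)] = Σ_w Σ_k min(w,k) · P(W=w)P(K=k)
 = 4·0.1734 + 5·0.1632 + 5·0.1734 + 4·0.1666 + 5·0.1568 + 6·0.1666
 = 0.6936 + 0.816 + 0.867 + 0.6664 + 0.784 + 0.9996
 = 4.8266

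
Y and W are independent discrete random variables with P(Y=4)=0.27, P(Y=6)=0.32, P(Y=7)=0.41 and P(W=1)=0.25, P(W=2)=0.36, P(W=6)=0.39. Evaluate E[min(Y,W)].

E[min(Y,W)] = Σ_y Σ_w min(y,w) · P(Y=y)P(W=w)
 = 1·0.0675 + 2·0.0972 + 4·0.1053 + 1·0.08 + 2·0.1152 + 6·0.1248 + 1·0.1025 + 2·0.1476 + 6·0.1599
 = 0.0675 + 0.1944 + 0.4212 + 0.08 + 0.2304 + 0.7488 + 0.1025 + 0.2952 + 0.9594
 = 3.0994

3.0994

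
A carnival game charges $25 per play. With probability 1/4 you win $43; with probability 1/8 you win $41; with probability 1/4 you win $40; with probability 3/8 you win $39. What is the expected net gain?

15.5

E[payout] = 43·1/4 + 41·1/8 + 40·1/4 + 39·3/8
 = 43/4 + 41/8 + 10 + 117/8
 = 81/2
Net = 81/2 - 25 = 31/2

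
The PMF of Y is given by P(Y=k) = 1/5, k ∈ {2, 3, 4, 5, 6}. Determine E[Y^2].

E[Y^2] = Σ y^2·P(Y=y)
 = 4·1/5 + 9·1/5 + 16·1/5 + 25·1/5 + 36·1/5
 = 4/5 + 9/5 + 16/5 + 5 + 36/5
 = 18

18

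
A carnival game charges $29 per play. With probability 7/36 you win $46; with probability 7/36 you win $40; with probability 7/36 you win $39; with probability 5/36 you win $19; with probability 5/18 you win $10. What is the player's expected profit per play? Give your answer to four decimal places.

E[payout] = 46·7/36 + 40·7/36 + 39·7/36 + 19·5/36 + 10·5/18
 = 161/18 + 70/9 + 91/12 + 95/36 + 25/9
 = 535/18
Net = 535/18 - 29 = 13/18

0.7222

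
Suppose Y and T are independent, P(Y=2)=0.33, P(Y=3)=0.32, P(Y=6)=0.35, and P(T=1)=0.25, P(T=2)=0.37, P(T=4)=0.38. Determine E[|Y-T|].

1.9548

E[|Y-T|] = Σ_y Σ_t |y-t| · P(Y=y)P(T=t)
 = 1·0.0825 + 0·0.1221 + 2·0.1254 + 2·0.08 + 1·0.1184 + 1·0.1216 + 5·0.0875 + 4·0.1295 + 2·0.133
 = 0.0825 + 0 + 0.2508 + 0.16 + 0.1184 + 0.1216 + 0.4375 + 0.518 + 0.266
 = 1.9548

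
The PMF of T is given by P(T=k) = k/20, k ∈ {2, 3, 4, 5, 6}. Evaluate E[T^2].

22

E[T^2] = Σ t^2·P(T=t)
 = 4·1/10 + 9·3/20 + 16·1/5 + 25·1/4 + 36·3/10
 = 2/5 + 27/20 + 16/5 + 25/4 + 54/5
 = 22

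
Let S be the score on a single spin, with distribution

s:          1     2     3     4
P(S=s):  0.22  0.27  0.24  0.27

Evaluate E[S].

2.56

E[S] = Σ s·P(S=s)
 = 1·0.22 + 2·0.27 + 3·0.24 + 4·0.27
 = 0.22 + 0.54 + 0.72 + 1.08
 = 2.56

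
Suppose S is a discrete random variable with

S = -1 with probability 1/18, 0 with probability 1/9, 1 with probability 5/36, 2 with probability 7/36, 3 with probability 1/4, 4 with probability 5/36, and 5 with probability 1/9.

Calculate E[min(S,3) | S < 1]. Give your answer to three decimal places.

-0.333

P(S < 1) = 1/18 + 1/9 = 1/6.
E[min(S,3) | S < 1] = [(-1)·1/18 + 0·1/9] / (1/6)
 = -1/18 / (1/6)
 = -1/3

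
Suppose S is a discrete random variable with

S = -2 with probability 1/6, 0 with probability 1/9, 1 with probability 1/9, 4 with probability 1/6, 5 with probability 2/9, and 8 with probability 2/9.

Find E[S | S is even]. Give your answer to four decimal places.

3.1667

P(S is even) = 1/6 + 1/9 + 1/6 + 2/9 = 2/3.
E[S | S is even] = [(-2)·1/6 + 0·1/9 + 4·1/6 + 8·2/9] / (2/3)
 = 19/9 / (2/3)
 = 19/6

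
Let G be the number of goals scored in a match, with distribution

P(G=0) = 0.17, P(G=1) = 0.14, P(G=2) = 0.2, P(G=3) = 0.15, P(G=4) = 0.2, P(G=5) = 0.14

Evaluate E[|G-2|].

1.45

E[|G-2|] = Σ |g-2|·P(G=g)
 = 2·0.17 + 1·0.14 + 0·0.2 + 1·0.15 + 2·0.2 + 3·0.14
 = 0.34 + 0.14 + 0 + 0.15 + 0.4 + 0.42
 = 1.45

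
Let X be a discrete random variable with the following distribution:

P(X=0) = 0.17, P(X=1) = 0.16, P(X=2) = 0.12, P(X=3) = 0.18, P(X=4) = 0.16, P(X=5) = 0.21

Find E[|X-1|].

1.97

E[|X-1|] = Σ |x-1|·P(X=x)
 = 1·0.17 + 0·0.16 + 1·0.12 + 2·0.18 + 3·0.16 + 4·0.21
 = 0.17 + 0 + 0.12 + 0.36 + 0.48 + 0.84
 = 1.97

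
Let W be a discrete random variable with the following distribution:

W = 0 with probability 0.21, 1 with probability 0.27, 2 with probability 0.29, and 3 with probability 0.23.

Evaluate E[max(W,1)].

1.75

E[max(W,1)] = Σ max(w,1)·P(W=w)
 = 1·0.21 + 1·0.27 + 2·0.29 + 3·0.23
 = 0.21 + 0.27 + 0.58 + 0.69
 = 1.75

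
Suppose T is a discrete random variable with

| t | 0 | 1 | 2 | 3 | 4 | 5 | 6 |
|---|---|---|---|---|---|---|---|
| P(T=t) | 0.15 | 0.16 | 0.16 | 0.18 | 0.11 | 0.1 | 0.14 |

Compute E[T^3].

56.08

E[T^3] = Σ t^3·P(T=t)
 = 0·0.15 + 1·0.16 + 8·0.16 + 27·0.18 + 64·0.11 + 125·0.1 + 216·0.14
 = 0 + 0.16 + 1.28 + 4.86 + 7.04 + 12.5 + 30.24
 = 56.08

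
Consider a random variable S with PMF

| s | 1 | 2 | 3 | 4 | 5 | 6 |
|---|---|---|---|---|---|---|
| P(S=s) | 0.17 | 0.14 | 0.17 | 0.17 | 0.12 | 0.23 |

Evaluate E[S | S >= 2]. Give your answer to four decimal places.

4.1566

P(S >= 2) = 0.14 + 0.17 + 0.17 + 0.12 + 0.23 = 0.83.
E[S | S >= 2] = [2·0.14 + 3·0.17 + 4·0.17 + 5·0.12 + 6·0.23] / 0.83
 = 3.45 / 0.83
 = 345/83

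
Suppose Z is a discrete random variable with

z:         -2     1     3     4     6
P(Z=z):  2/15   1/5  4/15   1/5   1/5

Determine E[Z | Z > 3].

5

P(Z > 3) = 1/5 + 1/5 = 2/5.
E[Z | Z > 3] = [4·1/5 + 6·1/5] / (2/5)
 = 2 / (2/5)
 = 5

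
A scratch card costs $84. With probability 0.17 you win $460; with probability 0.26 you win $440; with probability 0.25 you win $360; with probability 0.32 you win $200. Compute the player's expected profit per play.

262.6

E[payout] = 460·0.17 + 440·0.26 + 360·0.25 + 200·0.32
 = 78.2 + 114.4 + 90 + 64
 = 346.6
Net = 346.6 - 84 = 262.6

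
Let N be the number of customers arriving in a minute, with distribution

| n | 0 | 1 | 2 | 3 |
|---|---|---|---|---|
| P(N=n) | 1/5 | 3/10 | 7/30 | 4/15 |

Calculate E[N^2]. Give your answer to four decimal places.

3.6333

E[N^2] = Σ n^2·P(N=n)
 = 0·1/5 + 1·3/10 + 4·7/30 + 9·4/15
 = 0 + 3/10 + 14/15 + 12/5
 = 109/30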